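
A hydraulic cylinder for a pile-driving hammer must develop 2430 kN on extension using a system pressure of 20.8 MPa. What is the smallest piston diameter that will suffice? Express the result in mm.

Extension force acts on the full piston face: F = P × (π/4)D².
D = √(4F / (πP)) = √(4 × 2430 kN / (π × 20.8 MPa))

D ≈ 386 mm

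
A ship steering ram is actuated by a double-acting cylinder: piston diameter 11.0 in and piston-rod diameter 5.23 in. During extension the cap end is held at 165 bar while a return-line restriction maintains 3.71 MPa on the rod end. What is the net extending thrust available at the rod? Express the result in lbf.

Cap-side area A_cap = π/4 × (11.0 in)² = 95.03 in^2
Rod-side annular area A_ann = π/4 × (11.0² − 5.23²) = 73.55 in^2
Net thrust = P_cap·A_cap − P_rod·A_ann = 2.274e5 lbf − 39580 lbf

F ≈ 1.88e5 lbf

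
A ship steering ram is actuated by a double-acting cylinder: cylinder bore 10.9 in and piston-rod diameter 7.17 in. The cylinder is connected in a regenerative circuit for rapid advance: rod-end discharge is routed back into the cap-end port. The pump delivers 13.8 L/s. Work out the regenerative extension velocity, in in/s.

v ≈ 20.9 in/s

In regeneration the rod-end outflow joins the pump flow into the cap end, so the net volume the pump must supply per unit advance equals the rod cross-section area.
Rod cross-section A_rod = π/4 × (7.17 in)² = 40.38 in^2
v = Q_pump / A_rod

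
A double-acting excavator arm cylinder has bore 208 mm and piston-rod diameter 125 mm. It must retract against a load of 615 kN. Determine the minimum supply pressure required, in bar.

Rod-side annular area A_ann = π/4 × (208² − 125²) = 21710 mm^2
Retraction: pressure acts on the annular area.
P = F / A = 615 kN / A

P ≈ 283 bar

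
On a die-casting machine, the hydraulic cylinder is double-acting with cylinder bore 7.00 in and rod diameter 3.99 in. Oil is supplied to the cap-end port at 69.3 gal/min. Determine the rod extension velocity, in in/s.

v ≈ 6.93 in/s

Cap-side area A_cap = π/4 × (7.00 in)² = 38.48 in^2
v = Q / A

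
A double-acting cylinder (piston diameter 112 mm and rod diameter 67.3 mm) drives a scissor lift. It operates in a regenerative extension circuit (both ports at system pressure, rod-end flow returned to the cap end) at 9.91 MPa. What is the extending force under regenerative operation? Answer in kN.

With equal pressure on both faces, forces on the annular region cancel; the net push is pressure × rod cross-section.
Rod cross-section A_rod = π/4 × (67.3 mm)² = 3557 mm^2
F = P × A_rod

F ≈ 35.3 kN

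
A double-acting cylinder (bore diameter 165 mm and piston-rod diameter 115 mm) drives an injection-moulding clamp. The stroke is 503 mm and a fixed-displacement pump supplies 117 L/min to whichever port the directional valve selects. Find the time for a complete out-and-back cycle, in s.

t ≈ 8.35 s

Cap-side area A_cap = π/4 × (165 mm)² = 21380 mm^2
Rod-side annular area A_ann = π/4 × (165² − 115²) = 11000 mm^2
t_ext = A_cap·L/Q = 5.516 s
t_ret = A_ann·L/Q = 2.836 s
t_cycle = t_ext + t_ret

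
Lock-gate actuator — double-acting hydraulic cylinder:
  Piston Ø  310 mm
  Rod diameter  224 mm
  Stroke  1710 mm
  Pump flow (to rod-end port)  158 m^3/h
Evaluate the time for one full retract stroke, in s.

Rod-side annular area A_ann = π/4 × (310² − 224²) = 36070 mm^2
Swept volume V = A × L; t = V / Q = A·L / Q

t ≈ 1.41 s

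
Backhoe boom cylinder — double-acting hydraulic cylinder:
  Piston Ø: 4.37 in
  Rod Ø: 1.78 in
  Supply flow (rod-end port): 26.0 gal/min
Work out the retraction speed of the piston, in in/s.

Rod-side annular area A_ann = π/4 × (4.37² − 1.78²) = 12.51 in^2
Flow into the rod-end port fills the annular volume.
v = Q / A

v ≈ 8.00 in/s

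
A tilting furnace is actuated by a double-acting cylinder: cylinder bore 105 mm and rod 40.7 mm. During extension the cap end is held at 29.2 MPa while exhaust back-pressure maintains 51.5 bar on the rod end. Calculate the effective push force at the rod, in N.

F ≈ 2.15e5 N

Cap-side area A_cap = π/4 × (105 mm)² = 8659 mm^2
Rod-side annular area A_ann = π/4 × (105² − 40.7²) = 7358 mm^2
Net thrust = P_cap·A_cap − P_rod·A_ann = 2.528e5 N − 37890 N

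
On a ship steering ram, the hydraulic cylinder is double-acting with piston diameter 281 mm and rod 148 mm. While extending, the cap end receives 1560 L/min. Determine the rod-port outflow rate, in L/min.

Cap-side area A_cap = π/4 × (281 mm)² = 62020 mm^2
Rod-side annular area A_ann = π/4 × (281² − 148²) = 44810 mm^2
Piston speed v = Q_in/A_cap; rod-end outflow Q_out = v × A_ann = Q_in × A_ann/A_cap.

Q_out ≈ 1130 L/min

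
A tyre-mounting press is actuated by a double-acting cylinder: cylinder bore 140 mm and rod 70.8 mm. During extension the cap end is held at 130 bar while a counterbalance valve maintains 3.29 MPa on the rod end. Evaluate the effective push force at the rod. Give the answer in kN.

F ≈ 162 kN

Cap-side area A_cap = π/4 × (140 mm)² = 15390 mm^2
Rod-side annular area A_ann = π/4 × (140² − 70.8²) = 11460 mm^2
Net thrust = P_cap·A_cap − P_rod·A_ann = 200.1 kN − 37.69 kN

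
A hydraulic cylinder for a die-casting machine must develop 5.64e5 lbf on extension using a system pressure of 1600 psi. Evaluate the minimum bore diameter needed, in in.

Extension force acts on the full piston face: F = P × (π/4)D².
D = √(4F / (πP)) = √(4 × 5.64e5 lbf / (π × 1600 psi))

D ≈ 21.2 in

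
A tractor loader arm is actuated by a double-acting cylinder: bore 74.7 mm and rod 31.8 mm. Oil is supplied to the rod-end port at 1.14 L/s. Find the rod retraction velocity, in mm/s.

v ≈ 318 mm/s

Rod-side annular area A_ann = π/4 × (74.7² − 31.8²) = 3588 mm^2
Flow into the rod-end port fills the annular volume.
v = Q / A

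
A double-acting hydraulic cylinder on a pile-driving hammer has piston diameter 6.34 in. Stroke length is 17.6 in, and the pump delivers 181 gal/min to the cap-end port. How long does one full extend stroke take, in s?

Cap-side area A_cap = π/4 × (6.34 in)² = 31.57 in^2
Swept volume V = A × L; t = V / Q = A·L / Q

t ≈ 0.797 s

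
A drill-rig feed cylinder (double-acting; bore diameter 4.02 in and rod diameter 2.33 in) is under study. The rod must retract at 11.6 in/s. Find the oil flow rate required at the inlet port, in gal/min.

Rod-side annular area A_ann = π/4 × (4.02² − 2.33²) = 8.429 in^2
Q = A × v

Q ≈ 25.4 gal/min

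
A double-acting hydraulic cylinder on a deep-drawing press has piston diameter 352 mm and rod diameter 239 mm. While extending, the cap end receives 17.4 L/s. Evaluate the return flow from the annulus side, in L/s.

Q_out ≈ 9.38 L/s

Cap-side area A_cap = π/4 × (352 mm)² = 97310 mm^2
Rod-side annular area A_ann = π/4 × (352² − 239²) = 52450 mm^2
Piston speed v = Q_in/A_cap; rod-end outflow Q_out = v × A_ann = Q_in × A_ann/A_cap.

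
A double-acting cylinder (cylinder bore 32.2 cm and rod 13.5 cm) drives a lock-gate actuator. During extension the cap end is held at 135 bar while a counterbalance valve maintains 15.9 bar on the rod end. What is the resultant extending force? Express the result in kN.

F ≈ 993 kN

Cap-side area A_cap = π/4 × (32.2 cm)² = 814.3 cm^2
Rod-side annular area A_ann = π/4 × (32.2² − 13.5²) = 671.2 cm^2
Net thrust = P_cap·A_cap − P_rod·A_ann = 1099 kN − 106.7 kN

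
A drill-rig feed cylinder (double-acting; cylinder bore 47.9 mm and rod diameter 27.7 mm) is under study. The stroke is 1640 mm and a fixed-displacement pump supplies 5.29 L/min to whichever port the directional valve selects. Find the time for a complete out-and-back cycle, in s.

t ≈ 55.8 s

Cap-side area A_cap = π/4 × (47.9 mm)² = 1802 mm^2
Rod-side annular area A_ann = π/4 × (47.9² − 27.7²) = 1199 mm^2
t_ext = A_cap·L/Q = 33.52 s
t_ret = A_ann·L/Q = 22.31 s
t_cycle = t_ext + t_ret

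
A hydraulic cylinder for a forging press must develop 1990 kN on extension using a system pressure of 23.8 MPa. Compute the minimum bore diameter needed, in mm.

D ≈ 326 mm

Extension force acts on the full piston face: F = P × (π/4)D².
D = √(4F / (πP)) = √(4 × 1990 kN / (π × 23.8 MPa))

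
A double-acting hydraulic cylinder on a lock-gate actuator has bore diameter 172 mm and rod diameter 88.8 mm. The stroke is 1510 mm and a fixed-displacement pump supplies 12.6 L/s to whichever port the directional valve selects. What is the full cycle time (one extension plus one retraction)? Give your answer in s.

t ≈ 4.83 s

Cap-side area A_cap = π/4 × (172 mm)² = 23240 mm^2
Rod-side annular area A_ann = π/4 × (172² − 88.8²) = 17040 mm^2
t_ext = A_cap·L/Q = 2.785 s
t_ret = A_ann·L/Q = 2.042 s
t_cycle = t_ext + t_ret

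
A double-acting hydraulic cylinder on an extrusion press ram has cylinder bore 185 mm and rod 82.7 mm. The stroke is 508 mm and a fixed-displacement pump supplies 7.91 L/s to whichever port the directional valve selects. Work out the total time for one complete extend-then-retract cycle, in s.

t ≈ 3.11 s

Cap-side area A_cap = π/4 × (185 mm)² = 26880 mm^2
Rod-side annular area A_ann = π/4 × (185² − 82.7²) = 21510 mm^2
t_ext = A_cap·L/Q = 1.726 s
t_ret = A_ann·L/Q = 1.381 s
t_cycle = t_ext + t_ret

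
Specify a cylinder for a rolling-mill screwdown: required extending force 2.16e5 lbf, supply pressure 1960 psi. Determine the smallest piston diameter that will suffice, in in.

D ≈ 11.8 in

Extension force acts on the full piston face: F = P × (π/4)D².
D = √(4F / (πP)) = √(4 × 2.16e5 lbf / (π × 1960 psi))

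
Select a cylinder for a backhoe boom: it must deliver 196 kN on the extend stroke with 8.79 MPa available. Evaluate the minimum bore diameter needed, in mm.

Extension force acts on the full piston face: F = P × (π/4)D².
D = √(4F / (πP)) = √(4 × 196 kN / (π × 8.79 MPa))

D ≈ 168 mm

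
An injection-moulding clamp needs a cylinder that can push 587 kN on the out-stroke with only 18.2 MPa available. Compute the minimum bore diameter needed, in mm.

Extension force acts on the full piston face: F = P × (π/4)D².
D = √(4F / (πP)) = √(4 × 587 kN / (π × 18.2 MPa))

D ≈ 203 mm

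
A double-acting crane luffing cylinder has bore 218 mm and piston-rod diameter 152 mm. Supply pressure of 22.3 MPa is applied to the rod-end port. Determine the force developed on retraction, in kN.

Rod-side annular area A_ann = π/4 × (218² − 152²) = 19180 mm^2
On retraction the pressure acts on the annular area (bore minus rod).
F = P × A_ann

F ≈ 428 kN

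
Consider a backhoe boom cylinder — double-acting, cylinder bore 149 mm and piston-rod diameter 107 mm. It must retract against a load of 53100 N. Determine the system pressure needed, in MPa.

P ≈ 6.29 MPa

Rod-side annular area A_ann = π/4 × (149² − 107²) = 8445 mm^2
Retraction: pressure acts on the annular area.
P = F / A = 53100 N / A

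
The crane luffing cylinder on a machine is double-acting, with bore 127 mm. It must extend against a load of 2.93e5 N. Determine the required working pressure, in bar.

P ≈ 231 bar

Cap-side area A_cap = π/4 × (127 mm)² = 12670 mm^2
P = F / A = 2.93e5 N / A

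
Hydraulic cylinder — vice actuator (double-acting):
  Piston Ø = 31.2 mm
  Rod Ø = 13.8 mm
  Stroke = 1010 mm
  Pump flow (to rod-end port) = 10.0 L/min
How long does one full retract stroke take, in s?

t ≈ 3.73 s

Rod-side annular area A_ann = π/4 × (31.2² − 13.8²) = 615.0 mm^2
Swept volume V = A × L; t = V / Q = A·L / Q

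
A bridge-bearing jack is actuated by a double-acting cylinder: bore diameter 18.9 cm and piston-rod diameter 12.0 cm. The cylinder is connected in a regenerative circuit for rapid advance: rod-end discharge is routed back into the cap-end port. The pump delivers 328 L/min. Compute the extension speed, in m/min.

v ≈ 29.0 m/min

In regeneration the rod-end outflow joins the pump flow into the cap end, so the net volume the pump must supply per unit advance equals the rod cross-section area.
Rod cross-section A_rod = π/4 × (12.0 cm)² = 113.1 cm^2
v = Q_pump / A_rod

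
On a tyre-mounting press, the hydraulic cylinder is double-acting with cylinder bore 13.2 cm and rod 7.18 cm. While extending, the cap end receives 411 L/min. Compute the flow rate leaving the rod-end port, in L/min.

Q_out ≈ 289 L/min

Cap-side area A_cap = π/4 × (13.2 cm)² = 136.8 cm^2
Rod-side annular area A_ann = π/4 × (13.2² − 7.18²) = 96.36 cm^2
Piston speed v = Q_in/A_cap; rod-end outflow Q_out = v × A_ann = Q_in × A_ann/A_cap.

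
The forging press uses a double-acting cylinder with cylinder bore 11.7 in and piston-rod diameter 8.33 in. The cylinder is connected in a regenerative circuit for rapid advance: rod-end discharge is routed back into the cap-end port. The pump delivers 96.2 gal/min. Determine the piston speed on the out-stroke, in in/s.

v ≈ 6.80 in/s

In regeneration the rod-end outflow joins the pump flow into the cap end, so the net volume the pump must supply per unit advance equals the rod cross-section area.
Rod cross-section A_rod = π/4 × (8.33 in)² = 54.50 in^2
v = Q_pump / A_rod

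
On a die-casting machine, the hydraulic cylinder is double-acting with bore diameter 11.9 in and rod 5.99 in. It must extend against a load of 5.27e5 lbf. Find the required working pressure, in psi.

P ≈ 4740 psi

Cap-side area A_cap = π/4 × (11.9 in)² = 111.2 in^2
P = F / A = 5.27e5 lbf / A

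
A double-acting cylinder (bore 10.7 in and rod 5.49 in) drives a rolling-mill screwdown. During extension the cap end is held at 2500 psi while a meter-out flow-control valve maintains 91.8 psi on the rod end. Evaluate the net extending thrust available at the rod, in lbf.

F ≈ 2.19e5 lbf

Cap-side area A_cap = π/4 × (10.7 in)² = 89.92 in^2
Rod-side annular area A_ann = π/4 × (10.7² − 5.49²) = 66.25 in^2
Net thrust = P_cap·A_cap − P_rod·A_ann = 2.248e5 lbf − 6082 lbf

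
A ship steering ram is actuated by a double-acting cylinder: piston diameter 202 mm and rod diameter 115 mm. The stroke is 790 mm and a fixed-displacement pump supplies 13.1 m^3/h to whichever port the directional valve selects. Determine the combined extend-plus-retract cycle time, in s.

Cap-side area A_cap = π/4 × (202 mm)² = 32050 mm^2
Rod-side annular area A_ann = π/4 × (202² − 115²) = 21660 mm^2
t_ext = A_cap·L/Q = 6.957 s
t_ret = A_ann·L/Q = 4.702 s
t_cycle = t_ext + t_ret

t ≈ 11.7 s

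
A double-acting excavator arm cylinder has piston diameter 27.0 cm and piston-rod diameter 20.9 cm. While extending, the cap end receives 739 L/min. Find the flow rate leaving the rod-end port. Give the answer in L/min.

Q_out ≈ 296 L/min

Cap-side area A_cap = π/4 × (27.0 cm)² = 572.6 cm^2
Rod-side annular area A_ann = π/4 × (27.0² − 20.9²) = 229.5 cm^2
Piston speed v = Q_in/A_cap; rod-end outflow Q_out = v × A_ann = Q_in × A_ann/A_cap.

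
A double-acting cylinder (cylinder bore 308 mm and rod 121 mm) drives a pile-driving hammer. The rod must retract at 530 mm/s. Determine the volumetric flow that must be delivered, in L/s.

Rod-side annular area A_ann = π/4 × (308² − 121²) = 63010 mm^2
Q = A × v

Q ≈ 33.4 L/s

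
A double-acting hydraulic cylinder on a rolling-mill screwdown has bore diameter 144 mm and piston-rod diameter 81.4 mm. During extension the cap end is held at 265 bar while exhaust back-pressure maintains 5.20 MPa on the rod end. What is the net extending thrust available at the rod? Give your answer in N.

Cap-side area A_cap = π/4 × (144 mm)² = 16290 mm^2
Rod-side annular area A_ann = π/4 × (144² − 81.4²) = 11080 mm^2
Net thrust = P_cap·A_cap − P_rod·A_ann = 4.316e5 N − 57630 N

F ≈ 3.74e5 N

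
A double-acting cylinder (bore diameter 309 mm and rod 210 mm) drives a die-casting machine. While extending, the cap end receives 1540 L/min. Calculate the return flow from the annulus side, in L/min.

Cap-side area A_cap = π/4 × (309 mm)² = 74990 mm^2
Rod-side annular area A_ann = π/4 × (309² − 210²) = 40350 mm^2
Piston speed v = Q_in/A_cap; rod-end outflow Q_out = v × A_ann = Q_in × A_ann/A_cap.

Q_out ≈ 829 L/min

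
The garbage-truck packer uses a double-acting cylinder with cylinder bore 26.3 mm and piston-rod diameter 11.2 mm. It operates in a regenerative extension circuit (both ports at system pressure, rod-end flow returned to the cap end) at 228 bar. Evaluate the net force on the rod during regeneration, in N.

F ≈ 2250 N

With equal pressure on both faces, forces on the annular region cancel; the net push is pressure × rod cross-section.
Rod cross-section A_rod = π/4 × (11.2 mm)² = 98.52 mm^2
F = P × A_rod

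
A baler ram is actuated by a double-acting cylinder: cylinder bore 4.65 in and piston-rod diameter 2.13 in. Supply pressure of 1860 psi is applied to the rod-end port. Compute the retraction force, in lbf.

F ≈ 25000 lbf

Rod-side annular area A_ann = π/4 × (4.65² − 2.13²) = 13.42 in^2
On retraction the pressure acts on the annular area (bore minus rod).
F = P × A_ann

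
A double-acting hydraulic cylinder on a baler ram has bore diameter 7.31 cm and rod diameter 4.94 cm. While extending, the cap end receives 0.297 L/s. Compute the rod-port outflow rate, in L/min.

Q_out ≈ 9.68 L/min

Cap-side area A_cap = π/4 × (7.31 cm)² = 41.97 cm^2
Rod-side annular area A_ann = π/4 × (7.31² − 4.94²) = 22.80 cm^2
Piston speed v = Q_in/A_cap; rod-end outflow Q_out = v × A_ann = Q_in × A_ann/A_cap.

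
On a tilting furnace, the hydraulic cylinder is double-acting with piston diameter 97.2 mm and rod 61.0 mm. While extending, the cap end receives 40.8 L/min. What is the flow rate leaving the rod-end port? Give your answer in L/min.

Q_out ≈ 24.7 L/min

Cap-side area A_cap = π/4 × (97.2 mm)² = 7420 mm^2
Rod-side annular area A_ann = π/4 × (97.2² − 61.0²) = 4498 mm^2
Piston speed v = Q_in/A_cap; rod-end outflow Q_out = v × A_ann = Q_in × A_ann/A_cap.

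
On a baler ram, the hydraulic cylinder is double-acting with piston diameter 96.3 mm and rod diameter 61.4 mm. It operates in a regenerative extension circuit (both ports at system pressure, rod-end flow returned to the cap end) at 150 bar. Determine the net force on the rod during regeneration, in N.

F ≈ 44400 N

With equal pressure on both faces, forces on the annular region cancel; the net push is pressure × rod cross-section.
Rod cross-section A_rod = π/4 × (61.4 mm)² = 2961 mm^2
F = P × A_rod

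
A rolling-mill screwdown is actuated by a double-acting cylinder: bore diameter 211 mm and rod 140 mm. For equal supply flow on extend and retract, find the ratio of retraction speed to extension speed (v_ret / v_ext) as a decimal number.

v_ret/v_ext ≈ 1.79

Cap-side area A_cap = π/4 × (211 mm)² = 34970 mm^2
Rod-side annular area A_ann = π/4 × (211² − 140²) = 19570 mm^2
For equal Q, v ∝ 1/A, so v_ret/v_ext = A_cap/A_ann.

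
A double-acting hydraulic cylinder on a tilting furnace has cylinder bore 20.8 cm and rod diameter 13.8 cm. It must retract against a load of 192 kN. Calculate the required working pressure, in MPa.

P ≈ 10.1 MPa

Rod-side annular area A_ann = π/4 × (20.8² − 13.8²) = 190.2 cm^2
Retraction: pressure acts on the annular area.
P = F / A = 192 kN / A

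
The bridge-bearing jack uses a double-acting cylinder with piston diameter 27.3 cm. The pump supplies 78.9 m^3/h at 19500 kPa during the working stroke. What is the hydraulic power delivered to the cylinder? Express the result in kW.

Hydraulic power = P × Q

W ≈ 427 kW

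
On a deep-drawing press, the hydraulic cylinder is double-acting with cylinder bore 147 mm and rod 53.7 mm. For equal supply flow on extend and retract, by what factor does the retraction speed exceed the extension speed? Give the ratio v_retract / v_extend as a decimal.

v_ret/v_ext ≈ 1.15

Cap-side area A_cap = π/4 × (147 mm)² = 16970 mm^2
Rod-side annular area A_ann = π/4 × (147² − 53.7²) = 14710 mm^2
For equal Q, v ∝ 1/A, so v_ret/v_ext = A_cap/A_ann.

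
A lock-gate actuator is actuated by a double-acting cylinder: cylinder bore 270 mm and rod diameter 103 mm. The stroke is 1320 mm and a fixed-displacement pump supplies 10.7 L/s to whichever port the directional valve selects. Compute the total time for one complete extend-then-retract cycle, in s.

Cap-side area A_cap = π/4 × (270 mm)² = 57260 mm^2
Rod-side annular area A_ann = π/4 × (270² − 103²) = 48920 mm^2
t_ext = A_cap·L/Q = 7.063 s
t_ret = A_ann·L/Q = 6.035 s
t_cycle = t_ext + t_ret

t ≈ 13.1 s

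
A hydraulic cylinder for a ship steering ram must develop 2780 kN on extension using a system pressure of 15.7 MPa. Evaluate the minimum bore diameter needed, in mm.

D ≈ 475 mm

Extension force acts on the full piston face: F = P × (π/4)D².
D = √(4F / (πP)) = √(4 × 2780 kN / (π × 15.7 MPa))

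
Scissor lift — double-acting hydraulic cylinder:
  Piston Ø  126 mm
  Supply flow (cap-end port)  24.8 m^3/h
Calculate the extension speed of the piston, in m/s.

Cap-side area A_cap = π/4 × (126 mm)² = 12470 mm^2
v = Q / A

v ≈ 0.552 m/s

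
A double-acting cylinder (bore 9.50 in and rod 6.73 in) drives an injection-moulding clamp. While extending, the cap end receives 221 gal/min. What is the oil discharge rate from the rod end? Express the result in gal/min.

Q_out ≈ 110 gal/min

Cap-side area A_cap = π/4 × (9.50 in)² = 70.88 in^2
Rod-side annular area A_ann = π/4 × (9.50² − 6.73²) = 35.31 in^2
Piston speed v = Q_in/A_cap; rod-end outflow Q_out = v × A_ann = Q_in × A_ann/A_cap.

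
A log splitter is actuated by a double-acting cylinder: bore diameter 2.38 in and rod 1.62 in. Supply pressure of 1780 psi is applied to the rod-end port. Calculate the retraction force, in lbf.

Rod-side annular area A_ann = π/4 × (2.38² − 1.62²) = 2.388 in^2
On retraction the pressure acts on the annular area (bore minus rod).
F = P × A_ann

F ≈ 4250 lbf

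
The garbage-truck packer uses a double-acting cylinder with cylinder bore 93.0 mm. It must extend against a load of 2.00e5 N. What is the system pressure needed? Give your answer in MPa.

P ≈ 29.4 MPa

Cap-side area A_cap = π/4 × (93.0 mm)² = 6793 mm^2
P = F / A = 2.00e5 N / A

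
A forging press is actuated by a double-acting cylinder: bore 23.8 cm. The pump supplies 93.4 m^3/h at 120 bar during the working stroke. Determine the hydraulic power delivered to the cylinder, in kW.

W ≈ 311 kW

Hydraulic power = P × Q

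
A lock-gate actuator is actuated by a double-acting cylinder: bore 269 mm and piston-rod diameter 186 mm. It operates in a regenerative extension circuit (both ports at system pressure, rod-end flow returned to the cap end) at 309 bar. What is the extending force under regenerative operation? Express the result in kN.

F ≈ 840 kN

With equal pressure on both faces, forces on the annular region cancel; the net push is pressure × rod cross-section.
Rod cross-section A_rod = π/4 × (186 mm)² = 27170 mm^2
F = P × A_rod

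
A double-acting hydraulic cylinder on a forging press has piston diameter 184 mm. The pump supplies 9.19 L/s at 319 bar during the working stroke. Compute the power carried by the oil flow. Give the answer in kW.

Hydraulic power = P × Q

W ≈ 293 kW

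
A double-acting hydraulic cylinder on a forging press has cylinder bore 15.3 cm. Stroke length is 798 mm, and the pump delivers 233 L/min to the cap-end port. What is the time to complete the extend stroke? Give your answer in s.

t ≈ 3.78 s

Cap-side area A_cap = π/4 × (15.3 cm)² = 183.9 cm^2
Swept volume V = A × L; t = V / Q = A·L / Q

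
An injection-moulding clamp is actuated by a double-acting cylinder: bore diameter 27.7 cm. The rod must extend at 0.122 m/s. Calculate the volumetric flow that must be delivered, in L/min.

Q ≈ 441 L/min

Cap-side area A_cap = π/4 × (27.7 cm)² = 602.6 cm^2
Q = A × v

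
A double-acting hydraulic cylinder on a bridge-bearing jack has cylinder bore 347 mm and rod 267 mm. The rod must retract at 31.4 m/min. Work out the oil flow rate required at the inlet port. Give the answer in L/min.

Q ≈ 1210 L/min

Rod-side annular area A_ann = π/4 × (347² − 267²) = 38580 mm^2
Q = A × v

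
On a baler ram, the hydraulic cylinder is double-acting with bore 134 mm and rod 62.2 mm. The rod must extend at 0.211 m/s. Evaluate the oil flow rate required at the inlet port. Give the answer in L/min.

Q ≈ 179 L/min

Cap-side area A_cap = π/4 × (134 mm)² = 14100 mm^2
Q = A × v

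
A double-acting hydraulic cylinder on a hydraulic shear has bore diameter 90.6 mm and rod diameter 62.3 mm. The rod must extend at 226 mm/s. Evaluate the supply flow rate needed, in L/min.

Q ≈ 87.4 L/min

Cap-side area A_cap = π/4 × (90.6 mm)² = 6447 mm^2
Q = A × v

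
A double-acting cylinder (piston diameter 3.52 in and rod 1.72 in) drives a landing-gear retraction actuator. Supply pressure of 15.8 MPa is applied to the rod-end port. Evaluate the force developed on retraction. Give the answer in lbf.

Rod-side annular area A_ann = π/4 × (3.52² − 1.72²) = 7.408 in^2
On retraction the pressure acts on the annular area (bore minus rod).
F = P × A_ann

F ≈ 17000 lbf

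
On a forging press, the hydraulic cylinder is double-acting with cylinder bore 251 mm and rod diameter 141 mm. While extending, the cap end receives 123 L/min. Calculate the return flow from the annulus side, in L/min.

Cap-side area A_cap = π/4 × (251 mm)² = 49480 mm^2
Rod-side annular area A_ann = π/4 × (251² − 141²) = 33870 mm^2
Piston speed v = Q_in/A_cap; rod-end outflow Q_out = v × A_ann = Q_in × A_ann/A_cap.

Q_out ≈ 84.2 L/min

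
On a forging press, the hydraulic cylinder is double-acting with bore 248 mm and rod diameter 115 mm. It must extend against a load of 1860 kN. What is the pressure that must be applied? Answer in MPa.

P ≈ 38.5 MPa

Cap-side area A_cap = π/4 × (248 mm)² = 48310 mm^2
P = F / A = 1860 kN / A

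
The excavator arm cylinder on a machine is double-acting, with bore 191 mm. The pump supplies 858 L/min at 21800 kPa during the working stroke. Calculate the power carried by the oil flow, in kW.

W ≈ 312 kW

Hydraulic power = P × Q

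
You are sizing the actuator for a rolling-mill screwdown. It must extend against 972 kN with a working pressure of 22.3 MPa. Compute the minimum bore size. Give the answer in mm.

D ≈ 236 mm

Extension force acts on the full piston face: F = P × (π/4)D².
D = √(4F / (πP)) = √(4 × 972 kN / (π × 22.3 MPa))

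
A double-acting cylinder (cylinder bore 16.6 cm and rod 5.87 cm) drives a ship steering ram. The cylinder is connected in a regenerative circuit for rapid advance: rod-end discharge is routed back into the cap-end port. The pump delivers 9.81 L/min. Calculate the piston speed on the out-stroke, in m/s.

v ≈ 0.0604 m/s

In regeneration the rod-end outflow joins the pump flow into the cap end, so the net volume the pump must supply per unit advance equals the rod cross-section area.
Rod cross-section A_rod = π/4 × (5.87 cm)² = 27.06 cm^2
v = Q_pump / A_rod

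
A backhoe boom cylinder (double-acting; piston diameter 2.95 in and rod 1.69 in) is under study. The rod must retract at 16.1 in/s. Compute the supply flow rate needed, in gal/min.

Q ≈ 19.2 gal/min

Rod-side annular area A_ann = π/4 × (2.95² − 1.69²) = 4.592 in^2
Q = A × v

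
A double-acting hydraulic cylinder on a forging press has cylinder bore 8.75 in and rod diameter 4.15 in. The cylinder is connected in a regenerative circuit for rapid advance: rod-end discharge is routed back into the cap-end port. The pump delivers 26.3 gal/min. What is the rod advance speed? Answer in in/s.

In regeneration the rod-end outflow joins the pump flow into the cap end, so the net volume the pump must supply per unit advance equals the rod cross-section area.
Rod cross-section A_rod = π/4 × (4.15 in)² = 13.53 in^2
v = Q_pump / A_rod

v ≈ 7.49 in/s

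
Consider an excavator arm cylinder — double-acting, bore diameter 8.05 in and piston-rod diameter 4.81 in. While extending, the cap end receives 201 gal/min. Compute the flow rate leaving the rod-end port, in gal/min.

Cap-side area A_cap = π/4 × (8.05 in)² = 50.90 in^2
Rod-side annular area A_ann = π/4 × (8.05² − 4.81²) = 32.72 in^2
Piston speed v = Q_in/A_cap; rod-end outflow Q_out = v × A_ann = Q_in × A_ann/A_cap.

Q_out ≈ 129 gal/min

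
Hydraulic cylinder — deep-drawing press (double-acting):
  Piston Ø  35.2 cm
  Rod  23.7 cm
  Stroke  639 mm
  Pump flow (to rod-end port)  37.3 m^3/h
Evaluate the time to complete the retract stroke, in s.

Rod-side annular area A_ann = π/4 × (35.2² − 23.7²) = 532.0 cm^2
Swept volume V = A × L; t = V / Q = A·L / Q

t ≈ 3.28 s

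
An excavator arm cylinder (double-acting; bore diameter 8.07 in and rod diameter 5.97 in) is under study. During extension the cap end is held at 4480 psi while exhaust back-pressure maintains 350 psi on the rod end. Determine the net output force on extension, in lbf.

Cap-side area A_cap = π/4 × (8.07 in)² = 51.15 in^2
Rod-side annular area A_ann = π/4 × (8.07² − 5.97²) = 23.16 in^2
Net thrust = P_cap·A_cap − P_rod·A_ann = 2.291e5 lbf − 8105 lbf

F ≈ 2.21e5 lbf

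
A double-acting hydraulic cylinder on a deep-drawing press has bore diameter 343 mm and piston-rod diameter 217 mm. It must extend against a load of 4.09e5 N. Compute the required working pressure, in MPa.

P ≈ 4.43 MPa

Cap-side area A_cap = π/4 × (343 mm)² = 92400 mm^2
P = F / A = 4.09e5 N / A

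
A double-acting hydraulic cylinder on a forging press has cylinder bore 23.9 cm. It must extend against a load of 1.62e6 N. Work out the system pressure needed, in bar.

P ≈ 361 bar

Cap-side area A_cap = π/4 × (23.9 cm)² = 448.6 cm^2
P = F / A = 1.62e6 N / A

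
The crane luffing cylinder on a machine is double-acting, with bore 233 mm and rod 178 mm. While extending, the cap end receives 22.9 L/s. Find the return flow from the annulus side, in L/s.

Cap-side area A_cap = π/4 × (233 mm)² = 42640 mm^2
Rod-side annular area A_ann = π/4 × (233² − 178²) = 17750 mm^2
Piston speed v = Q_in/A_cap; rod-end outflow Q_out = v × A_ann = Q_in × A_ann/A_cap.

Q_out ≈ 9.54 L/s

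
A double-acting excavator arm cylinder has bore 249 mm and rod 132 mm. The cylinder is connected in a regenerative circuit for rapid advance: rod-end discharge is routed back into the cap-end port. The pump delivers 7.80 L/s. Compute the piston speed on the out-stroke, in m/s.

v ≈ 0.570 m/s

In regeneration the rod-end outflow joins the pump flow into the cap end, so the net volume the pump must supply per unit advance equals the rod cross-section area.
Rod cross-section A_rod = π/4 × (132 mm)² = 13680 mm^2
v = Q_pump / A_rod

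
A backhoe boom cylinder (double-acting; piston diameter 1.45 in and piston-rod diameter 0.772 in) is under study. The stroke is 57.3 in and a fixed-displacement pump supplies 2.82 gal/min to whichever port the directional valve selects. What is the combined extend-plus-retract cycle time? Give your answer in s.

Cap-side area A_cap = π/4 × (1.45 in)² = 1.651 in^2
Rod-side annular area A_ann = π/4 × (1.45² − 0.772²) = 1.183 in^2
t_ext = A_cap·L/Q = 8.715 s
t_ret = A_ann·L/Q = 6.245 s
t_cycle = t_ext + t_ret

t ≈ 15.0 s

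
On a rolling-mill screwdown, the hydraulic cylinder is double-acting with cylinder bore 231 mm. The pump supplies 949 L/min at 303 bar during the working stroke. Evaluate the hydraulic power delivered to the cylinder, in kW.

W ≈ 479 kW

Hydraulic power = P × Q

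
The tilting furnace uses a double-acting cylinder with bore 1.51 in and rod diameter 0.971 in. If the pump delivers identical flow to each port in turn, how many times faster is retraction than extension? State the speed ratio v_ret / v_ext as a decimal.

v_ret/v_ext ≈ 1.71

Cap-side area A_cap = π/4 × (1.51 in)² = 1.791 in^2
Rod-side annular area A_ann = π/4 × (1.51² − 0.971²) = 1.050 in^2
For equal Q, v ∝ 1/A, so v_ret/v_ext = A_cap/A_ann.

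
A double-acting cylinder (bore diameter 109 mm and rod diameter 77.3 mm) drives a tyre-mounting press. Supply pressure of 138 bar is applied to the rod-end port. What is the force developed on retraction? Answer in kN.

Rod-side annular area A_ann = π/4 × (109² − 77.3²) = 4638 mm^2
On retraction the pressure acts on the annular area (bore minus rod).
F = P × A_ann

F ≈ 64.0 kN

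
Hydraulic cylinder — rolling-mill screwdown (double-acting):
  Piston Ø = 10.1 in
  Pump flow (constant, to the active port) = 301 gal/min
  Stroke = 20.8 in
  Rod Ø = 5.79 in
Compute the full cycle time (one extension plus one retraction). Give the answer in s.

Cap-side area A_cap = π/4 × (10.1 in)² = 80.12 in^2
Rod-side annular area A_ann = π/4 × (10.1² − 5.79²) = 53.79 in^2
t_ext = A_cap·L/Q = 1.438 s
t_ret = A_ann·L/Q = 0.9654 s
t_cycle = t_ext + t_ret

t ≈ 2.40 s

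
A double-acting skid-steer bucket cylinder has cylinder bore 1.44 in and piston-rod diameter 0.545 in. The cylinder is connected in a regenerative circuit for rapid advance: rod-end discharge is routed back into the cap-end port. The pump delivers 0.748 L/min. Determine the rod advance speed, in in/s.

v ≈ 3.26 in/s

In regeneration the rod-end outflow joins the pump flow into the cap end, so the net volume the pump must supply per unit advance equals the rod cross-section area.
Rod cross-section A_rod = π/4 × (0.545 in)² = 0.2333 in^2
v = Q_pump / A_rod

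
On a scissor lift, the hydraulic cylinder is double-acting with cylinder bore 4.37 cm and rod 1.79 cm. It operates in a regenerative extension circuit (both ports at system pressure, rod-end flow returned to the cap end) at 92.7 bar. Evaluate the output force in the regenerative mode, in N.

F ≈ 2330 N

With equal pressure on both faces, forces on the annular region cancel; the net push is pressure × rod cross-section.
Rod cross-section A_rod = π/4 × (1.79 cm)² = 2.516 cm^2
F = P × A_rod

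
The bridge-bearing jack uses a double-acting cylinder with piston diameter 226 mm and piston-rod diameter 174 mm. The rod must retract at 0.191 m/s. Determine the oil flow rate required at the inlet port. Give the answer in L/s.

Q ≈ 3.12 L/s

Rod-side annular area A_ann = π/4 × (226² − 174²) = 16340 mm^2
Q = A × v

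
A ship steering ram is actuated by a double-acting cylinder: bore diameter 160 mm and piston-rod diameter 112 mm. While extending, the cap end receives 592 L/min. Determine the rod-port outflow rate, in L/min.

Cap-side area A_cap = π/4 × (160 mm)² = 20110 mm^2
Rod-side annular area A_ann = π/4 × (160² − 112²) = 10250 mm^2
Piston speed v = Q_in/A_cap; rod-end outflow Q_out = v × A_ann = Q_in × A_ann/A_cap.

Q_out ≈ 302 L/min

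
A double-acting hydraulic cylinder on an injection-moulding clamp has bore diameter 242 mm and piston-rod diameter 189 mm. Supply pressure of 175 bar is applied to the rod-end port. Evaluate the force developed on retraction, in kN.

F ≈ 314 kN

Rod-side annular area A_ann = π/4 × (242² − 189²) = 17940 mm^2
On retraction the pressure acts on the annular area (bore minus rod).
F = P × A_ann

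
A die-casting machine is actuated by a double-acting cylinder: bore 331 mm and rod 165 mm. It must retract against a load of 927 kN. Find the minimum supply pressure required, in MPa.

Rod-side annular area A_ann = π/4 × (331² − 165²) = 64670 mm^2
Retraction: pressure acts on the annular area.
P = F / A = 927 kN / A

P ≈ 14.3 MPa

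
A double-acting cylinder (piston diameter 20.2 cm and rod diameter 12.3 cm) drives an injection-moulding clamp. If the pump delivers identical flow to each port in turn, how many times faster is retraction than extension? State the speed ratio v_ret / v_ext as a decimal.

v_ret/v_ext ≈ 1.59

Cap-side area A_cap = π/4 × (20.2 cm)² = 320.5 cm^2
Rod-side annular area A_ann = π/4 × (20.2² − 12.3²) = 201.7 cm^2
For equal Q, v ∝ 1/A, so v_ret/v_ext = A_cap/A_ann.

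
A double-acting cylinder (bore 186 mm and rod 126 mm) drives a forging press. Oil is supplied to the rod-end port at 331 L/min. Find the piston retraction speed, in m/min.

v ≈ 22.5 m/min

Rod-side annular area A_ann = π/4 × (186² − 126²) = 14700 mm^2
Flow into the rod-end port fills the annular volume.
v = Q / A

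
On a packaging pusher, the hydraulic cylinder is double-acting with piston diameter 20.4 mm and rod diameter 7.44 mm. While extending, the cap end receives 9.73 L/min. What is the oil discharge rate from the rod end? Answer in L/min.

Q_out ≈ 8.44 L/min

Cap-side area A_cap = π/4 × (20.4 mm)² = 326.9 mm^2
Rod-side annular area A_ann = π/4 × (20.4² − 7.44²) = 283.4 mm^2
Piston speed v = Q_in/A_cap; rod-end outflow Q_out = v × A_ann = Q_in × A_ann/A_cap.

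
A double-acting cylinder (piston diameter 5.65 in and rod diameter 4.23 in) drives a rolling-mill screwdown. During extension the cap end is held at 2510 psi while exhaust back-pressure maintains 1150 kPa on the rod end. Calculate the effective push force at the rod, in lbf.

Cap-side area A_cap = π/4 × (5.65 in)² = 25.07 in^2
Rod-side annular area A_ann = π/4 × (5.65² − 4.23²) = 11.02 in^2
Net thrust = P_cap·A_cap − P_rod·A_ann = 62930 lbf − 1838 lbf

F ≈ 61100 lbf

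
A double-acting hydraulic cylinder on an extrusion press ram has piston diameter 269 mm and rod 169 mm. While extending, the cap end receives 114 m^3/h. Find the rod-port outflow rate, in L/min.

Q_out ≈ 1150 L/min

Cap-side area A_cap = π/4 × (269 mm)² = 56830 mm^2
Rod-side annular area A_ann = π/4 × (269² − 169²) = 34400 mm^2
Piston speed v = Q_in/A_cap; rod-end outflow Q_out = v × A_ann = Q_in × A_ann/A_cap.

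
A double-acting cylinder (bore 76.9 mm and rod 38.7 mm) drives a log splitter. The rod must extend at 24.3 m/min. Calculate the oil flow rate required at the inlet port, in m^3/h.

Cap-side area A_cap = π/4 × (76.9 mm)² = 4645 mm^2
Q = A × v

Q ≈ 6.77 m^3/h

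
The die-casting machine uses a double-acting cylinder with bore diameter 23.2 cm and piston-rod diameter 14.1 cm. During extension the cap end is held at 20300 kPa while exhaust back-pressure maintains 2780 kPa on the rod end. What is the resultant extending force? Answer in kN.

Cap-side area A_cap = π/4 × (23.2 cm)² = 422.7 cm^2
Rod-side annular area A_ann = π/4 × (23.2² − 14.1²) = 266.6 cm^2
Net thrust = P_cap·A_cap − P_rod·A_ann = 858.1 kN − 74.11 kN

F ≈ 784 kN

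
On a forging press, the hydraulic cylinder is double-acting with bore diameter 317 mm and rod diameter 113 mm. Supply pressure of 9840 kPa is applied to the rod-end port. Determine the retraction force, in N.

F ≈ 6.78e5 N

Rod-side annular area A_ann = π/4 × (317² − 113²) = 68900 mm^2
On retraction the pressure acts on the annular area (bore minus rod).
F = P × A_ann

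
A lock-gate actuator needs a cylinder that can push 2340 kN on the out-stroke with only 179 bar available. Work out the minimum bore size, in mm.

Extension force acts on the full piston face: F = P × (π/4)D².
D = √(4F / (πP)) = √(4 × 2340 kN / (π × 179 bar))

D ≈ 408 mm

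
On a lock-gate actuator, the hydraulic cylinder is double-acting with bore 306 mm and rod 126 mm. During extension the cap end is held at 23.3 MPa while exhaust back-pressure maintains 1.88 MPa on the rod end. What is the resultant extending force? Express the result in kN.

F ≈ 1600 kN

Cap-side area A_cap = π/4 × (306 mm)² = 73540 mm^2
Rod-side annular area A_ann = π/4 × (306² − 126²) = 61070 mm^2
Net thrust = P_cap·A_cap − P_rod·A_ann = 1714 kN − 114.8 kN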